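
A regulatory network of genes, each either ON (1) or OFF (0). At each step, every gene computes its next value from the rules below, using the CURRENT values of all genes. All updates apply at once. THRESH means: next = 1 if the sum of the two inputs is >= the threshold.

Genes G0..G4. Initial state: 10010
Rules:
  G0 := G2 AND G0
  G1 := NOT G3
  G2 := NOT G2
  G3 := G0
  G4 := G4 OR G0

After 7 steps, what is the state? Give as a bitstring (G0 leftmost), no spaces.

Step 1: G0=G2&G0=0&1=0 G1=NOT G3=NOT 1=0 G2=NOT G2=NOT 0=1 G3=G0=1 G4=G4|G0=0|1=1 -> 00111
Step 2: G0=G2&G0=1&0=0 G1=NOT G3=NOT 1=0 G2=NOT G2=NOT 1=0 G3=G0=0 G4=G4|G0=1|0=1 -> 00001
Step 3: G0=G2&G0=0&0=0 G1=NOT G3=NOT 0=1 G2=NOT G2=NOT 0=1 G3=G0=0 G4=G4|G0=1|0=1 -> 01101
Step 4: G0=G2&G0=1&0=0 G1=NOT G3=NOT 0=1 G2=NOT G2=NOT 1=0 G3=G0=0 G4=G4|G0=1|0=1 -> 01001
Step 5: G0=G2&G0=0&0=0 G1=NOT G3=NOT 0=1 G2=NOT G2=NOT 0=1 G3=G0=0 G4=G4|G0=1|0=1 -> 01101
Step 6: G0=G2&G0=1&0=0 G1=NOT G3=NOT 0=1 G2=NOT G2=NOT 1=0 G3=G0=0 G4=G4|G0=1|0=1 -> 01001
Step 7: G0=G2&G0=0&0=0 G1=NOT G3=NOT 0=1 G2=NOT G2=NOT 0=1 G3=G0=0 G4=G4|G0=1|0=1 -> 01101

01101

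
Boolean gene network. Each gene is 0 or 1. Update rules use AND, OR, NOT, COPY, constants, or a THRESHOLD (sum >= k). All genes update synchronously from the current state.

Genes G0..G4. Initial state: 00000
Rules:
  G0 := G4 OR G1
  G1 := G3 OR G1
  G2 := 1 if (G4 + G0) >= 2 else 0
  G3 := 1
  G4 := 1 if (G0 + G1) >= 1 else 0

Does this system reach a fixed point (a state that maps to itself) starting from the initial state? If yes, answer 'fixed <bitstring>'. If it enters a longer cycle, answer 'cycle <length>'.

Answer: fixed 11111

Derivation:
Step 0: 00000
Step 1: G0=G4|G1=0|0=0 G1=G3|G1=0|0=0 G2=(0+0>=2)=0 G3=1(const) G4=(0+0>=1)=0 -> 00010
Step 2: G0=G4|G1=0|0=0 G1=G3|G1=1|0=1 G2=(0+0>=2)=0 G3=1(const) G4=(0+0>=1)=0 -> 01010
Step 3: G0=G4|G1=0|1=1 G1=G3|G1=1|1=1 G2=(0+0>=2)=0 G3=1(const) G4=(0+1>=1)=1 -> 11011
Step 4: G0=G4|G1=1|1=1 G1=G3|G1=1|1=1 G2=(1+1>=2)=1 G3=1(const) G4=(1+1>=1)=1 -> 11111
Step 5: G0=G4|G1=1|1=1 G1=G3|G1=1|1=1 G2=(1+1>=2)=1 G3=1(const) G4=(1+1>=1)=1 -> 11111
Fixed point reached at step 4: 11111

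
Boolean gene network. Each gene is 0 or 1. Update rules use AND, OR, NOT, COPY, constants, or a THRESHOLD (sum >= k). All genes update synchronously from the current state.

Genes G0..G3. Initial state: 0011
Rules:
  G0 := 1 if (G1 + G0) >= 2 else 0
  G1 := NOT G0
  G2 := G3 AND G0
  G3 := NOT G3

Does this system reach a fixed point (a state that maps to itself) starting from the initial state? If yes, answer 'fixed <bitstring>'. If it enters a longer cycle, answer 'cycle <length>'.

Step 0: 0011
Step 1: G0=(0+0>=2)=0 G1=NOT G0=NOT 0=1 G2=G3&G0=1&0=0 G3=NOT G3=NOT 1=0 -> 0100
Step 2: G0=(1+0>=2)=0 G1=NOT G0=NOT 0=1 G2=G3&G0=0&0=0 G3=NOT G3=NOT 0=1 -> 0101
Step 3: G0=(1+0>=2)=0 G1=NOT G0=NOT 0=1 G2=G3&G0=1&0=0 G3=NOT G3=NOT 1=0 -> 0100
Cycle of length 2 starting at step 1 -> no fixed point

Answer: cycle 2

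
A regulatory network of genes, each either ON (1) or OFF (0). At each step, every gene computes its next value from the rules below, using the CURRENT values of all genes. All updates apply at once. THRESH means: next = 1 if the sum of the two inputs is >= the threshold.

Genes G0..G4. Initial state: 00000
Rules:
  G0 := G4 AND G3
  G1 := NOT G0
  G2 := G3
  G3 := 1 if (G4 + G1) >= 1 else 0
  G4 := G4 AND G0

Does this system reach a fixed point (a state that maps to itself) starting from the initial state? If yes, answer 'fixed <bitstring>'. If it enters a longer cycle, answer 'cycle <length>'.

Answer: fixed 01110

Derivation:
Step 0: 00000
Step 1: G0=G4&G3=0&0=0 G1=NOT G0=NOT 0=1 G2=G3=0 G3=(0+0>=1)=0 G4=G4&G0=0&0=0 -> 01000
Step 2: G0=G4&G3=0&0=0 G1=NOT G0=NOT 0=1 G2=G3=0 G3=(0+1>=1)=1 G4=G4&G0=0&0=0 -> 01010
Step 3: G0=G4&G3=0&1=0 G1=NOT G0=NOT 0=1 G2=G3=1 G3=(0+1>=1)=1 G4=G4&G0=0&0=0 -> 01110
Step 4: G0=G4&G3=0&1=0 G1=NOT G0=NOT 0=1 G2=G3=1 G3=(0+1>=1)=1 G4=G4&G0=0&0=0 -> 01110
Fixed point reached at step 3: 01110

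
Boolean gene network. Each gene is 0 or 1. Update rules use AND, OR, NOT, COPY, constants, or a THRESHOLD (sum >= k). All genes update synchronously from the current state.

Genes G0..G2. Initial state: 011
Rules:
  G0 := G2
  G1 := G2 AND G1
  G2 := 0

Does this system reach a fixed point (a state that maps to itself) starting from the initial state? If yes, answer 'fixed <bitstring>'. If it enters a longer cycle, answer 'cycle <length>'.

Answer: fixed 000

Derivation:
Step 0: 011
Step 1: G0=G2=1 G1=G2&G1=1&1=1 G2=0(const) -> 110
Step 2: G0=G2=0 G1=G2&G1=0&1=0 G2=0(const) -> 000
Step 3: G0=G2=0 G1=G2&G1=0&0=0 G2=0(const) -> 000
Fixed point reached at step 2: 000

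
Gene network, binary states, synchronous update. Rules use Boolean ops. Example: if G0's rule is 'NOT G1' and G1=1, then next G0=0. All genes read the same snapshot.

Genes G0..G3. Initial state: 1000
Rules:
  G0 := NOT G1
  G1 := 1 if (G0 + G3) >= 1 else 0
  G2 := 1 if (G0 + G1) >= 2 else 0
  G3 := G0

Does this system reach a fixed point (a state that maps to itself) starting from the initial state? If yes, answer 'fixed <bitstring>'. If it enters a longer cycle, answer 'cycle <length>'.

Answer: cycle 5

Derivation:
Step 0: 1000
Step 1: G0=NOT G1=NOT 0=1 G1=(1+0>=1)=1 G2=(1+0>=2)=0 G3=G0=1 -> 1101
Step 2: G0=NOT G1=NOT 1=0 G1=(1+1>=1)=1 G2=(1+1>=2)=1 G3=G0=1 -> 0111
Step 3: G0=NOT G1=NOT 1=0 G1=(0+1>=1)=1 G2=(0+1>=2)=0 G3=G0=0 -> 0100
Step 4: G0=NOT G1=NOT 1=0 G1=(0+0>=1)=0 G2=(0+1>=2)=0 G3=G0=0 -> 0000
Step 5: G0=NOT G1=NOT 0=1 G1=(0+0>=1)=0 G2=(0+0>=2)=0 G3=G0=0 -> 1000
Cycle of length 5 starting at step 0 -> no fixed point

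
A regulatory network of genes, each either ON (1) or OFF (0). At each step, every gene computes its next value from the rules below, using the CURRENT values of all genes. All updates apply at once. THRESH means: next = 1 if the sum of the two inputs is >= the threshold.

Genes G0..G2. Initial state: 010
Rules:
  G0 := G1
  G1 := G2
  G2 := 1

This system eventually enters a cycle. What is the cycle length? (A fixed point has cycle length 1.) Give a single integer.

Step 0: 010
Step 1: G0=G1=1 G1=G2=0 G2=1(const) -> 101
Step 2: G0=G1=0 G1=G2=1 G2=1(const) -> 011
Step 3: G0=G1=1 G1=G2=1 G2=1(const) -> 111
Step 4: G0=G1=1 G1=G2=1 G2=1(const) -> 111
State from step 4 equals state from step 3 -> cycle length 1

Answer: 1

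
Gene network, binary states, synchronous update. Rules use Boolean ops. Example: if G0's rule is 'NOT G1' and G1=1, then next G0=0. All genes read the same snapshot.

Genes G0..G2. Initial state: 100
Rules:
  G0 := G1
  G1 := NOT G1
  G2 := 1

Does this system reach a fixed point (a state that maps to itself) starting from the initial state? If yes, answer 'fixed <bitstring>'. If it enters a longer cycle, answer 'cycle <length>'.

Step 0: 100
Step 1: G0=G1=0 G1=NOT G1=NOT 0=1 G2=1(const) -> 011
Step 2: G0=G1=1 G1=NOT G1=NOT 1=0 G2=1(const) -> 101
Step 3: G0=G1=0 G1=NOT G1=NOT 0=1 G2=1(const) -> 011
Cycle of length 2 starting at step 1 -> no fixed point

Answer: cycle 2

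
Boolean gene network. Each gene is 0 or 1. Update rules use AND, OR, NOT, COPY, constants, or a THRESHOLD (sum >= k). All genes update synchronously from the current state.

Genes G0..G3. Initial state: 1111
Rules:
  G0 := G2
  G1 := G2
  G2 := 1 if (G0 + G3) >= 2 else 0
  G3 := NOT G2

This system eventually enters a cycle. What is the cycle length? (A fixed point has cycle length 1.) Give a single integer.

Step 0: 1111
Step 1: G0=G2=1 G1=G2=1 G2=(1+1>=2)=1 G3=NOT G2=NOT 1=0 -> 1110
Step 2: G0=G2=1 G1=G2=1 G2=(1+0>=2)=0 G3=NOT G2=NOT 1=0 -> 1100
Step 3: G0=G2=0 G1=G2=0 G2=(1+0>=2)=0 G3=NOT G2=NOT 0=1 -> 0001
Step 4: G0=G2=0 G1=G2=0 G2=(0+1>=2)=0 G3=NOT G2=NOT 0=1 -> 0001
State from step 4 equals state from step 3 -> cycle length 1

Answer: 1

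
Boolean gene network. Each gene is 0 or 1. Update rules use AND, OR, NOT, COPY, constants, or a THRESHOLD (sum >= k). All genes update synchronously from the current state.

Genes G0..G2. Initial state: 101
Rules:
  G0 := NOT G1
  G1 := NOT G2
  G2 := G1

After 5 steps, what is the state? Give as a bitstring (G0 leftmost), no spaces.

Step 1: G0=NOT G1=NOT 0=1 G1=NOT G2=NOT 1=0 G2=G1=0 -> 100
Step 2: G0=NOT G1=NOT 0=1 G1=NOT G2=NOT 0=1 G2=G1=0 -> 110
Step 3: G0=NOT G1=NOT 1=0 G1=NOT G2=NOT 0=1 G2=G1=1 -> 011
Step 4: G0=NOT G1=NOT 1=0 G1=NOT G2=NOT 1=0 G2=G1=1 -> 001
Step 5: G0=NOT G1=NOT 0=1 G1=NOT G2=NOT 1=0 G2=G1=0 -> 100

100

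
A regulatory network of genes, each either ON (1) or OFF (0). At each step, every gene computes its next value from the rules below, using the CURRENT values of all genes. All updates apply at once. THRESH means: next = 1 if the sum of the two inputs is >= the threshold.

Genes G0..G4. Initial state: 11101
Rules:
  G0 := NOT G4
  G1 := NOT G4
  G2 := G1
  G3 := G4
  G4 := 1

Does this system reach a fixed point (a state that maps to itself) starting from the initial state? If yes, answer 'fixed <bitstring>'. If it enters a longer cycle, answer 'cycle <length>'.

Step 0: 11101
Step 1: G0=NOT G4=NOT 1=0 G1=NOT G4=NOT 1=0 G2=G1=1 G3=G4=1 G4=1(const) -> 00111
Step 2: G0=NOT G4=NOT 1=0 G1=NOT G4=NOT 1=0 G2=G1=0 G3=G4=1 G4=1(const) -> 00011
Step 3: G0=NOT G4=NOT 1=0 G1=NOT G4=NOT 1=0 G2=G1=0 G3=G4=1 G4=1(const) -> 00011
Fixed point reached at step 2: 00011

Answer: fixed 00011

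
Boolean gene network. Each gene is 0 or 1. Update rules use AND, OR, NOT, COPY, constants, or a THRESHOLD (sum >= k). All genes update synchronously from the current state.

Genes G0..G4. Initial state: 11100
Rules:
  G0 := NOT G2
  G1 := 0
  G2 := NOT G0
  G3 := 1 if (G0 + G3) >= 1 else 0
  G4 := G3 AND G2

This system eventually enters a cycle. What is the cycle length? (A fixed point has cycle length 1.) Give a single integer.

Step 0: 11100
Step 1: G0=NOT G2=NOT 1=0 G1=0(const) G2=NOT G0=NOT 1=0 G3=(1+0>=1)=1 G4=G3&G2=0&1=0 -> 00010
Step 2: G0=NOT G2=NOT 0=1 G1=0(const) G2=NOT G0=NOT 0=1 G3=(0+1>=1)=1 G4=G3&G2=1&0=0 -> 10110
Step 3: G0=NOT G2=NOT 1=0 G1=0(const) G2=NOT G0=NOT 1=0 G3=(1+1>=1)=1 G4=G3&G2=1&1=1 -> 00011
Step 4: G0=NOT G2=NOT 0=1 G1=0(const) G2=NOT G0=NOT 0=1 G3=(0+1>=1)=1 G4=G3&G2=1&0=0 -> 10110
State from step 4 equals state from step 2 -> cycle length 2

Answer: 2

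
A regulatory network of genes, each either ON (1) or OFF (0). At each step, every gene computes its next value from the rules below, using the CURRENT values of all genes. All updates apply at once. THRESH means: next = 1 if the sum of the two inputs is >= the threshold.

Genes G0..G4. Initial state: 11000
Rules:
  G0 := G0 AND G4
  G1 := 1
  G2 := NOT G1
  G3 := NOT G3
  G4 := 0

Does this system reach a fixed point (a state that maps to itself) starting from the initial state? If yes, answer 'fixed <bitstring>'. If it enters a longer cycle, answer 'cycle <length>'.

Answer: cycle 2

Derivation:
Step 0: 11000
Step 1: G0=G0&G4=1&0=0 G1=1(const) G2=NOT G1=NOT 1=0 G3=NOT G3=NOT 0=1 G4=0(const) -> 01010
Step 2: G0=G0&G4=0&0=0 G1=1(const) G2=NOT G1=NOT 1=0 G3=NOT G3=NOT 1=0 G4=0(const) -> 01000
Step 3: G0=G0&G4=0&0=0 G1=1(const) G2=NOT G1=NOT 1=0 G3=NOT G3=NOT 0=1 G4=0(const) -> 01010
Cycle of length 2 starting at step 1 -> no fixed point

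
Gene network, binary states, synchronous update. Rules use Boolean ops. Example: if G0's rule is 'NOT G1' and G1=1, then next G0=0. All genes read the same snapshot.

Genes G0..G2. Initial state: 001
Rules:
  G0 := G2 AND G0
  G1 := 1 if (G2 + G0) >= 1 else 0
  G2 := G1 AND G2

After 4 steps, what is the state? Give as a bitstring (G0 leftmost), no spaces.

Step 1: G0=G2&G0=1&0=0 G1=(1+0>=1)=1 G2=G1&G2=0&1=0 -> 010
Step 2: G0=G2&G0=0&0=0 G1=(0+0>=1)=0 G2=G1&G2=1&0=0 -> 000
Step 3: G0=G2&G0=0&0=0 G1=(0+0>=1)=0 G2=G1&G2=0&0=0 -> 000
Step 4: G0=G2&G0=0&0=0 G1=(0+0>=1)=0 G2=G1&G2=0&0=0 -> 000

000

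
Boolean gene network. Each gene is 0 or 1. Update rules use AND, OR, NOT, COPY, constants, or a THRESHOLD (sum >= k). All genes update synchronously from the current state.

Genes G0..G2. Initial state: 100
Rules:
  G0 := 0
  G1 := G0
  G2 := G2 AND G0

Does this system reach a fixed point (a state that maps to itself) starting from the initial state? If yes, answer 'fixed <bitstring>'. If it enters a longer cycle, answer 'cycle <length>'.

Step 0: 100
Step 1: G0=0(const) G1=G0=1 G2=G2&G0=0&1=0 -> 010
Step 2: G0=0(const) G1=G0=0 G2=G2&G0=0&0=0 -> 000
Step 3: G0=0(const) G1=G0=0 G2=G2&G0=0&0=0 -> 000
Fixed point reached at step 2: 000

Answer: fixed 000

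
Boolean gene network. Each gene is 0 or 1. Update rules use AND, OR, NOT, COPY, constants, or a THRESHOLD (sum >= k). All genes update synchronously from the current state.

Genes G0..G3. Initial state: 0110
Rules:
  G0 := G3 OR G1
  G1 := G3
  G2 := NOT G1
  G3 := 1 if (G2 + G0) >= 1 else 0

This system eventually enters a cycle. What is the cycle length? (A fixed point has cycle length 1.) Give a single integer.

Answer: 1

Derivation:
Step 0: 0110
Step 1: G0=G3|G1=0|1=1 G1=G3=0 G2=NOT G1=NOT 1=0 G3=(1+0>=1)=1 -> 1001
Step 2: G0=G3|G1=1|0=1 G1=G3=1 G2=NOT G1=NOT 0=1 G3=(0+1>=1)=1 -> 1111
Step 3: G0=G3|G1=1|1=1 G1=G3=1 G2=NOT G1=NOT 1=0 G3=(1+1>=1)=1 -> 1101
Step 4: G0=G3|G1=1|1=1 G1=G3=1 G2=NOT G1=NOT 1=0 G3=(0+1>=1)=1 -> 1101
State from step 4 equals state from step 3 -> cycle length 1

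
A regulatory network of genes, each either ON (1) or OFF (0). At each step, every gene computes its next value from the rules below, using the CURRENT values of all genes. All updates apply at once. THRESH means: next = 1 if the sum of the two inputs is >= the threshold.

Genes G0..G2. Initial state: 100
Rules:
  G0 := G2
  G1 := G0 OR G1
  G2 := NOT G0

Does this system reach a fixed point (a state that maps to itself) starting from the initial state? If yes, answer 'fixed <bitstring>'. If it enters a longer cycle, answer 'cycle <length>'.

Step 0: 100
Step 1: G0=G2=0 G1=G0|G1=1|0=1 G2=NOT G0=NOT 1=0 -> 010
Step 2: G0=G2=0 G1=G0|G1=0|1=1 G2=NOT G0=NOT 0=1 -> 011
Step 3: G0=G2=1 G1=G0|G1=0|1=1 G2=NOT G0=NOT 0=1 -> 111
Step 4: G0=G2=1 G1=G0|G1=1|1=1 G2=NOT G0=NOT 1=0 -> 110
Step 5: G0=G2=0 G1=G0|G1=1|1=1 G2=NOT G0=NOT 1=0 -> 010
Cycle of length 4 starting at step 1 -> no fixed point

Answer: cycle 4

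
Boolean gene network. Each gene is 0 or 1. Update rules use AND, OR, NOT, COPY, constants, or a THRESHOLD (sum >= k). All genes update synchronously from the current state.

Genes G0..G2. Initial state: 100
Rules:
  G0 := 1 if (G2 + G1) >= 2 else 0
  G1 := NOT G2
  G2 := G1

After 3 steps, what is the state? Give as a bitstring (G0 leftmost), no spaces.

Step 1: G0=(0+0>=2)=0 G1=NOT G2=NOT 0=1 G2=G1=0 -> 010
Step 2: G0=(0+1>=2)=0 G1=NOT G2=NOT 0=1 G2=G1=1 -> 011
Step 3: G0=(1+1>=2)=1 G1=NOT G2=NOT 1=0 G2=G1=1 -> 101

101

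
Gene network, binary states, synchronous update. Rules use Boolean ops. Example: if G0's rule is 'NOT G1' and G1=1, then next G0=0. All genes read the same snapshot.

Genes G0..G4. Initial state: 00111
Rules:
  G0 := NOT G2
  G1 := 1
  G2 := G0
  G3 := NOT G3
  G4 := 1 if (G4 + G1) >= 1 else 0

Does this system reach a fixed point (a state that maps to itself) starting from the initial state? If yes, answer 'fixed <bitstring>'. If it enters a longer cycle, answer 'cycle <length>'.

Answer: cycle 4

Derivation:
Step 0: 00111
Step 1: G0=NOT G2=NOT 1=0 G1=1(const) G2=G0=0 G3=NOT G3=NOT 1=0 G4=(1+0>=1)=1 -> 01001
Step 2: G0=NOT G2=NOT 0=1 G1=1(const) G2=G0=0 G3=NOT G3=NOT 0=1 G4=(1+1>=1)=1 -> 11011
Step 3: G0=NOT G2=NOT 0=1 G1=1(const) G2=G0=1 G3=NOT G3=NOT 1=0 G4=(1+1>=1)=1 -> 11101
Step 4: G0=NOT G2=NOT 1=0 G1=1(const) G2=G0=1 G3=NOT G3=NOT 0=1 G4=(1+1>=1)=1 -> 01111
Step 5: G0=NOT G2=NOT 1=0 G1=1(const) G2=G0=0 G3=NOT G3=NOT 1=0 G4=(1+1>=1)=1 -> 01001
Cycle of length 4 starting at step 1 -> no fixed point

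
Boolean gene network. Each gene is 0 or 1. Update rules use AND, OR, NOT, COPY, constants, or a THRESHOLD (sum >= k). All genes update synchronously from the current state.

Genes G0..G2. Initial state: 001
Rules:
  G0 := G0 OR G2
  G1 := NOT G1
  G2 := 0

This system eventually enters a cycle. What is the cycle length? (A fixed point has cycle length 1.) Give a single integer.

Answer: 2

Derivation:
Step 0: 001
Step 1: G0=G0|G2=0|1=1 G1=NOT G1=NOT 0=1 G2=0(const) -> 110
Step 2: G0=G0|G2=1|0=1 G1=NOT G1=NOT 1=0 G2=0(const) -> 100
Step 3: G0=G0|G2=1|0=1 G1=NOT G1=NOT 0=1 G2=0(const) -> 110
State from step 3 equals state from step 1 -> cycle length 2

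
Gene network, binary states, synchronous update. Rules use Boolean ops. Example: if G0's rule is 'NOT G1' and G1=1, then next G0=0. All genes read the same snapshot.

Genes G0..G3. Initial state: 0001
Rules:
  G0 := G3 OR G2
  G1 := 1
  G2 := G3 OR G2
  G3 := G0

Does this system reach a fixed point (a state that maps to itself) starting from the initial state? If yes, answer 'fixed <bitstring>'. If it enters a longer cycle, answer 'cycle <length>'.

Answer: fixed 1111

Derivation:
Step 0: 0001
Step 1: G0=G3|G2=1|0=1 G1=1(const) G2=G3|G2=1|0=1 G3=G0=0 -> 1110
Step 2: G0=G3|G2=0|1=1 G1=1(const) G2=G3|G2=0|1=1 G3=G0=1 -> 1111
Step 3: G0=G3|G2=1|1=1 G1=1(const) G2=G3|G2=1|1=1 G3=G0=1 -> 1111
Fixed point reached at step 2: 1111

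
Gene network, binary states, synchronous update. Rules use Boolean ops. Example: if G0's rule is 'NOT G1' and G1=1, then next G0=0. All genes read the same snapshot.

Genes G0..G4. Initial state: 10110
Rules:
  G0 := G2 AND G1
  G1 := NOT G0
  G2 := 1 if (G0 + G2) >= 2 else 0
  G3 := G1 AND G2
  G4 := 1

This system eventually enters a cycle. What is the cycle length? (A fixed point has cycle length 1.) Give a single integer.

Answer: 1

Derivation:
Step 0: 10110
Step 1: G0=G2&G1=1&0=0 G1=NOT G0=NOT 1=0 G2=(1+1>=2)=1 G3=G1&G2=0&1=0 G4=1(const) -> 00101
Step 2: G0=G2&G1=1&0=0 G1=NOT G0=NOT 0=1 G2=(0+1>=2)=0 G3=G1&G2=0&1=0 G4=1(const) -> 01001
Step 3: G0=G2&G1=0&1=0 G1=NOT G0=NOT 0=1 G2=(0+0>=2)=0 G3=G1&G2=1&0=0 G4=1(const) -> 01001
State from step 3 equals state from step 2 -> cycle length 1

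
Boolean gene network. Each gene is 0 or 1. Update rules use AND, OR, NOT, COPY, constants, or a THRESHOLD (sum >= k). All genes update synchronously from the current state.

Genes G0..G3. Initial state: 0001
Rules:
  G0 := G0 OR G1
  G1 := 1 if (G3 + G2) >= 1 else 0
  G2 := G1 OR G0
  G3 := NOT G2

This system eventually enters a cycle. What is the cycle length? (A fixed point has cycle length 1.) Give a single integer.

Step 0: 0001
Step 1: G0=G0|G1=0|0=0 G1=(1+0>=1)=1 G2=G1|G0=0|0=0 G3=NOT G2=NOT 0=1 -> 0101
Step 2: G0=G0|G1=0|1=1 G1=(1+0>=1)=1 G2=G1|G0=1|0=1 G3=NOT G2=NOT 0=1 -> 1111
Step 3: G0=G0|G1=1|1=1 G1=(1+1>=1)=1 G2=G1|G0=1|1=1 G3=NOT G2=NOT 1=0 -> 1110
Step 4: G0=G0|G1=1|1=1 G1=(0+1>=1)=1 G2=G1|G0=1|1=1 G3=NOT G2=NOT 1=0 -> 1110
State from step 4 equals state from step 3 -> cycle length 1

Answer: 1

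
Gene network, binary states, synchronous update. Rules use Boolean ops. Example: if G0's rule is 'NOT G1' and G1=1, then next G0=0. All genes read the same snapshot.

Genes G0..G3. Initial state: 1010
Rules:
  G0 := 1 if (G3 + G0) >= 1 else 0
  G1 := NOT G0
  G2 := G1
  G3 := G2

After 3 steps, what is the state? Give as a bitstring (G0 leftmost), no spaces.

Step 1: G0=(0+1>=1)=1 G1=NOT G0=NOT 1=0 G2=G1=0 G3=G2=1 -> 1001
Step 2: G0=(1+1>=1)=1 G1=NOT G0=NOT 1=0 G2=G1=0 G3=G2=0 -> 1000
Step 3: G0=(0+1>=1)=1 G1=NOT G0=NOT 1=0 G2=G1=0 G3=G2=0 -> 1000

1000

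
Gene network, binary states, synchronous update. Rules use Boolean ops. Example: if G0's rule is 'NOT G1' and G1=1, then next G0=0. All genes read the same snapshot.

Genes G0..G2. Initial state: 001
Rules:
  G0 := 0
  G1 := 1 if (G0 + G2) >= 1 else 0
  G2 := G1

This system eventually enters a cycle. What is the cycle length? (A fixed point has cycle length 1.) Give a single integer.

Answer: 2

Derivation:
Step 0: 001
Step 1: G0=0(const) G1=(0+1>=1)=1 G2=G1=0 -> 010
Step 2: G0=0(const) G1=(0+0>=1)=0 G2=G1=1 -> 001
State from step 2 equals state from step 0 -> cycle length 2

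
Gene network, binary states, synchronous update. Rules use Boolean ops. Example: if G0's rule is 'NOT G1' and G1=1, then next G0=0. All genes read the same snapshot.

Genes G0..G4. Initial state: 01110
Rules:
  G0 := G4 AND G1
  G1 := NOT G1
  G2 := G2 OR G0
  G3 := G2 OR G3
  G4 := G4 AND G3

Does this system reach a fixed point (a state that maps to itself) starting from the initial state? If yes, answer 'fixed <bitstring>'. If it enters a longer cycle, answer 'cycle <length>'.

Step 0: 01110
Step 1: G0=G4&G1=0&1=0 G1=NOT G1=NOT 1=0 G2=G2|G0=1|0=1 G3=G2|G3=1|1=1 G4=G4&G3=0&1=0 -> 00110
Step 2: G0=G4&G1=0&0=0 G1=NOT G1=NOT 0=1 G2=G2|G0=1|0=1 G3=G2|G3=1|1=1 G4=G4&G3=0&1=0 -> 01110
Cycle of length 2 starting at step 0 -> no fixed point

Answer: cycle 2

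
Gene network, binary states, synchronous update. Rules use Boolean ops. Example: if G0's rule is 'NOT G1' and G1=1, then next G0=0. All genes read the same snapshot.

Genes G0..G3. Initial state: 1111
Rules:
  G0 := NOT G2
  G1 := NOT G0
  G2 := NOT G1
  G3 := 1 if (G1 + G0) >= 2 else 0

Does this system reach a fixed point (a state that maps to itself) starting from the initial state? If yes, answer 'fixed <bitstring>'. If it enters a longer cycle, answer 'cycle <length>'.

Answer: cycle 2

Derivation:
Step 0: 1111
Step 1: G0=NOT G2=NOT 1=0 G1=NOT G0=NOT 1=0 G2=NOT G1=NOT 1=0 G3=(1+1>=2)=1 -> 0001
Step 2: G0=NOT G2=NOT 0=1 G1=NOT G0=NOT 0=1 G2=NOT G1=NOT 0=1 G3=(0+0>=2)=0 -> 1110
Step 3: G0=NOT G2=NOT 1=0 G1=NOT G0=NOT 1=0 G2=NOT G1=NOT 1=0 G3=(1+1>=2)=1 -> 0001
Cycle of length 2 starting at step 1 -> no fixed point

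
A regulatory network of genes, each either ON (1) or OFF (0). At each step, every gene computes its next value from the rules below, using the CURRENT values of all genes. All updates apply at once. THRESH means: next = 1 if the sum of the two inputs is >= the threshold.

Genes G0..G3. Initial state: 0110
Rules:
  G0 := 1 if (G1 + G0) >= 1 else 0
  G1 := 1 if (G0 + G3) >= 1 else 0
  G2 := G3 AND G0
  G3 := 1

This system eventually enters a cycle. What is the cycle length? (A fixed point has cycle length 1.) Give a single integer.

Answer: 1

Derivation:
Step 0: 0110
Step 1: G0=(1+0>=1)=1 G1=(0+0>=1)=0 G2=G3&G0=0&0=0 G3=1(const) -> 1001
Step 2: G0=(0+1>=1)=1 G1=(1+1>=1)=1 G2=G3&G0=1&1=1 G3=1(const) -> 1111
Step 3: G0=(1+1>=1)=1 G1=(1+1>=1)=1 G2=G3&G0=1&1=1 G3=1(const) -> 1111
State from step 3 equals state from step 2 -> cycle length 1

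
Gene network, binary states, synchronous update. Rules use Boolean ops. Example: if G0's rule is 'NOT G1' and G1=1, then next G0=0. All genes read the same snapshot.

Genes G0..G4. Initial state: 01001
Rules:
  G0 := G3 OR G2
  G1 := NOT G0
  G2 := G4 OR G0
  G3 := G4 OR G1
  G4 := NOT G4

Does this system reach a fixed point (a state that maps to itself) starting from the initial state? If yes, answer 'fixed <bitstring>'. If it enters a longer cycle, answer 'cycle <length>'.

Step 0: 01001
Step 1: G0=G3|G2=0|0=0 G1=NOT G0=NOT 0=1 G2=G4|G0=1|0=1 G3=G4|G1=1|1=1 G4=NOT G4=NOT 1=0 -> 01110
Step 2: G0=G3|G2=1|1=1 G1=NOT G0=NOT 0=1 G2=G4|G0=0|0=0 G3=G4|G1=0|1=1 G4=NOT G4=NOT 0=1 -> 11011
Step 3: G0=G3|G2=1|0=1 G1=NOT G0=NOT 1=0 G2=G4|G0=1|1=1 G3=G4|G1=1|1=1 G4=NOT G4=NOT 1=0 -> 10110
Step 4: G0=G3|G2=1|1=1 G1=NOT G0=NOT 1=0 G2=G4|G0=0|1=1 G3=G4|G1=0|0=0 G4=NOT G4=NOT 0=1 -> 10101
Step 5: G0=G3|G2=0|1=1 G1=NOT G0=NOT 1=0 G2=G4|G0=1|1=1 G3=G4|G1=1|0=1 G4=NOT G4=NOT 1=0 -> 10110
Cycle of length 2 starting at step 3 -> no fixed point

Answer: cycle 2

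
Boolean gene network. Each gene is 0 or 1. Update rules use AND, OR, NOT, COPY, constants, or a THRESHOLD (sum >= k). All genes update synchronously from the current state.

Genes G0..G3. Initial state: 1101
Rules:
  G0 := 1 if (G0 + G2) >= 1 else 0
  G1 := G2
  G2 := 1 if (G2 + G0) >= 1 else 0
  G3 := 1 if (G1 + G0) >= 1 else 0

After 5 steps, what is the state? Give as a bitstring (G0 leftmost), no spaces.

Step 1: G0=(1+0>=1)=1 G1=G2=0 G2=(0+1>=1)=1 G3=(1+1>=1)=1 -> 1011
Step 2: G0=(1+1>=1)=1 G1=G2=1 G2=(1+1>=1)=1 G3=(0+1>=1)=1 -> 1111
Step 3: G0=(1+1>=1)=1 G1=G2=1 G2=(1+1>=1)=1 G3=(1+1>=1)=1 -> 1111
Step 4: G0=(1+1>=1)=1 G1=G2=1 G2=(1+1>=1)=1 G3=(1+1>=1)=1 -> 1111
Step 5: G0=(1+1>=1)=1 G1=G2=1 G2=(1+1>=1)=1 G3=(1+1>=1)=1 -> 1111

1111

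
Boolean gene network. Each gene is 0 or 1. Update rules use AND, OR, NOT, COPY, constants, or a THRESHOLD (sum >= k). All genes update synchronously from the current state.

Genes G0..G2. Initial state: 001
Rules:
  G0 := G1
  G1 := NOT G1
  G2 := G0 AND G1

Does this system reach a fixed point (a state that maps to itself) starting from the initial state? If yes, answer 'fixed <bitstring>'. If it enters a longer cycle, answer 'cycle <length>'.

Step 0: 001
Step 1: G0=G1=0 G1=NOT G1=NOT 0=1 G2=G0&G1=0&0=0 -> 010
Step 2: G0=G1=1 G1=NOT G1=NOT 1=0 G2=G0&G1=0&1=0 -> 100
Step 3: G0=G1=0 G1=NOT G1=NOT 0=1 G2=G0&G1=1&0=0 -> 010
Cycle of length 2 starting at step 1 -> no fixed point

Answer: cycle 2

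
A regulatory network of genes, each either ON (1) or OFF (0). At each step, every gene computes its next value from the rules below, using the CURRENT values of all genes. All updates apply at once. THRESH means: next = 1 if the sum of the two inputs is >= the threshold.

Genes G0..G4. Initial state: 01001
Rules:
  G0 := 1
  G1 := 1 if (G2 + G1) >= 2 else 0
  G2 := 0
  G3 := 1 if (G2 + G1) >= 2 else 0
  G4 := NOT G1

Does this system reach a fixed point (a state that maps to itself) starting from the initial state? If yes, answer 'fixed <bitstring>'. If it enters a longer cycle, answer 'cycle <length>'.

Answer: fixed 10001

Derivation:
Step 0: 01001
Step 1: G0=1(const) G1=(0+1>=2)=0 G2=0(const) G3=(0+1>=2)=0 G4=NOT G1=NOT 1=0 -> 10000
Step 2: G0=1(const) G1=(0+0>=2)=0 G2=0(const) G3=(0+0>=2)=0 G4=NOT G1=NOT 0=1 -> 10001
Step 3: G0=1(const) G1=(0+0>=2)=0 G2=0(const) G3=(0+0>=2)=0 G4=NOT G1=NOT 0=1 -> 10001
Fixed point reached at step 2: 10001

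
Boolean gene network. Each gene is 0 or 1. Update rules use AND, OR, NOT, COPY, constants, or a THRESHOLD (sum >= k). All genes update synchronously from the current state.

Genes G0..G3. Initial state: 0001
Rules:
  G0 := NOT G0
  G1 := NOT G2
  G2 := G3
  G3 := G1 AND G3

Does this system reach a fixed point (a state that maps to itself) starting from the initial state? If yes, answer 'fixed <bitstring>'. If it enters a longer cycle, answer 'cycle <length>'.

Step 0: 0001
Step 1: G0=NOT G0=NOT 0=1 G1=NOT G2=NOT 0=1 G2=G3=1 G3=G1&G3=0&1=0 -> 1110
Step 2: G0=NOT G0=NOT 1=0 G1=NOT G2=NOT 1=0 G2=G3=0 G3=G1&G3=1&0=0 -> 0000
Step 3: G0=NOT G0=NOT 0=1 G1=NOT G2=NOT 0=1 G2=G3=0 G3=G1&G3=0&0=0 -> 1100
Step 4: G0=NOT G0=NOT 1=0 G1=NOT G2=NOT 0=1 G2=G3=0 G3=G1&G3=1&0=0 -> 0100
Step 5: G0=NOT G0=NOT 0=1 G1=NOT G2=NOT 0=1 G2=G3=0 G3=G1&G3=1&0=0 -> 1100
Cycle of length 2 starting at step 3 -> no fixed point

Answer: cycle 2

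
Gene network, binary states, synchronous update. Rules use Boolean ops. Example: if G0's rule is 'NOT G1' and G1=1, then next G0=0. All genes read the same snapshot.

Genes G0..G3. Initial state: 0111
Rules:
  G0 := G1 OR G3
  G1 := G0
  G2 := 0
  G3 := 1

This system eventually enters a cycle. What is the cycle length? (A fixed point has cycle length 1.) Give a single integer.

Answer: 1

Derivation:
Step 0: 0111
Step 1: G0=G1|G3=1|1=1 G1=G0=0 G2=0(const) G3=1(const) -> 1001
Step 2: G0=G1|G3=0|1=1 G1=G0=1 G2=0(const) G3=1(const) -> 1101
Step 3: G0=G1|G3=1|1=1 G1=G0=1 G2=0(const) G3=1(const) -> 1101
State from step 3 equals state from step 2 -> cycle length 1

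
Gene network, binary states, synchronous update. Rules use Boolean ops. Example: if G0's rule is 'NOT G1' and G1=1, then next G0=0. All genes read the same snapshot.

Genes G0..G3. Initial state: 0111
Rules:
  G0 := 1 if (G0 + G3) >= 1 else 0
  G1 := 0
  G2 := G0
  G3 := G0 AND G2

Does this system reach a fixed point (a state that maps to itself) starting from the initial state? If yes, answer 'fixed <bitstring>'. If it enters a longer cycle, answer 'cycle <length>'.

Answer: fixed 1011

Derivation:
Step 0: 0111
Step 1: G0=(0+1>=1)=1 G1=0(const) G2=G0=0 G3=G0&G2=0&1=0 -> 1000
Step 2: G0=(1+0>=1)=1 G1=0(const) G2=G0=1 G3=G0&G2=1&0=0 -> 1010
Step 3: G0=(1+0>=1)=1 G1=0(const) G2=G0=1 G3=G0&G2=1&1=1 -> 1011
Step 4: G0=(1+1>=1)=1 G1=0(const) G2=G0=1 G3=G0&G2=1&1=1 -> 1011
Fixed point reached at step 3: 1011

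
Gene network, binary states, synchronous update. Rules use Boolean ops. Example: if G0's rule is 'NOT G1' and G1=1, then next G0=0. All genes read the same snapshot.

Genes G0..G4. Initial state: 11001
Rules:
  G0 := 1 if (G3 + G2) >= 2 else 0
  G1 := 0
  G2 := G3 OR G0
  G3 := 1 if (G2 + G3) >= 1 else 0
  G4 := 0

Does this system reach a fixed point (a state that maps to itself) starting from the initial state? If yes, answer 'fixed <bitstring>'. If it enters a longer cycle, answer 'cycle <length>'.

Step 0: 11001
Step 1: G0=(0+0>=2)=0 G1=0(const) G2=G3|G0=0|1=1 G3=(0+0>=1)=0 G4=0(const) -> 00100
Step 2: G0=(0+1>=2)=0 G1=0(const) G2=G3|G0=0|0=0 G3=(1+0>=1)=1 G4=0(const) -> 00010
Step 3: G0=(1+0>=2)=0 G1=0(const) G2=G3|G0=1|0=1 G3=(0+1>=1)=1 G4=0(const) -> 00110
Step 4: G0=(1+1>=2)=1 G1=0(const) G2=G3|G0=1|0=1 G3=(1+1>=1)=1 G4=0(const) -> 10110
Step 5: G0=(1+1>=2)=1 G1=0(const) G2=G3|G0=1|1=1 G3=(1+1>=1)=1 G4=0(const) -> 10110
Fixed point reached at step 4: 10110

Answer: fixed 10110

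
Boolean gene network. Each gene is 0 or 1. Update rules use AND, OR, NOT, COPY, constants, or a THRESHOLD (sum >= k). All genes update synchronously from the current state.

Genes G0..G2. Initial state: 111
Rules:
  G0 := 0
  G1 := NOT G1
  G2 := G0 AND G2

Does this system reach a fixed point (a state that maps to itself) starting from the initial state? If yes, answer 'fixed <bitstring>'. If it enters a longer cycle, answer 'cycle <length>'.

Step 0: 111
Step 1: G0=0(const) G1=NOT G1=NOT 1=0 G2=G0&G2=1&1=1 -> 001
Step 2: G0=0(const) G1=NOT G1=NOT 0=1 G2=G0&G2=0&1=0 -> 010
Step 3: G0=0(const) G1=NOT G1=NOT 1=0 G2=G0&G2=0&0=0 -> 000
Step 4: G0=0(const) G1=NOT G1=NOT 0=1 G2=G0&G2=0&0=0 -> 010
Cycle of length 2 starting at step 2 -> no fixed point

Answer: cycle 2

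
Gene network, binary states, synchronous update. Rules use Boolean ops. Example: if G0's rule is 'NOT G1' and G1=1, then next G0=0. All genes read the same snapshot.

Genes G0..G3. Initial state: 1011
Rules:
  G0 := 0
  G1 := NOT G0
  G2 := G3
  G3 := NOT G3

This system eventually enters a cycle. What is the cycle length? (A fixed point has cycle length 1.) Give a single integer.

Step 0: 1011
Step 1: G0=0(const) G1=NOT G0=NOT 1=0 G2=G3=1 G3=NOT G3=NOT 1=0 -> 0010
Step 2: G0=0(const) G1=NOT G0=NOT 0=1 G2=G3=0 G3=NOT G3=NOT 0=1 -> 0101
Step 3: G0=0(const) G1=NOT G0=NOT 0=1 G2=G3=1 G3=NOT G3=NOT 1=0 -> 0110
Step 4: G0=0(const) G1=NOT G0=NOT 0=1 G2=G3=0 G3=NOT G3=NOT 0=1 -> 0101
State from step 4 equals state from step 2 -> cycle length 2

Answer: 2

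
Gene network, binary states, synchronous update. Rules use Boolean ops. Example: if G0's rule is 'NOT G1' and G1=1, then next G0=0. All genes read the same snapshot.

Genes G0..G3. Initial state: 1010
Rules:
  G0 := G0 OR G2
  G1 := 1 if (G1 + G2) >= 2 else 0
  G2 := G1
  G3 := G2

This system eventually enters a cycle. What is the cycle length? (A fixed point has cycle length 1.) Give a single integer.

Answer: 1

Derivation:
Step 0: 1010
Step 1: G0=G0|G2=1|1=1 G1=(0+1>=2)=0 G2=G1=0 G3=G2=1 -> 1001
Step 2: G0=G0|G2=1|0=1 G1=(0+0>=2)=0 G2=G1=0 G3=G2=0 -> 1000
Step 3: G0=G0|G2=1|0=1 G1=(0+0>=2)=0 G2=G1=0 G3=G2=0 -> 1000
State from step 3 equals state from step 2 -> cycle length 1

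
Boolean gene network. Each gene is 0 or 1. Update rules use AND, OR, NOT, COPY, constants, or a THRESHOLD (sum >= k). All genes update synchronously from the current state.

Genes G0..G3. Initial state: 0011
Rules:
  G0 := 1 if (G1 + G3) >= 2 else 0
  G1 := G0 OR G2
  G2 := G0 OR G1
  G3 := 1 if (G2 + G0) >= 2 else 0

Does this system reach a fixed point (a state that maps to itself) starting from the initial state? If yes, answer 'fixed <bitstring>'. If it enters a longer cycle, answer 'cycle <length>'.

Step 0: 0011
Step 1: G0=(0+1>=2)=0 G1=G0|G2=0|1=1 G2=G0|G1=0|0=0 G3=(1+0>=2)=0 -> 0100
Step 2: G0=(1+0>=2)=0 G1=G0|G2=0|0=0 G2=G0|G1=0|1=1 G3=(0+0>=2)=0 -> 0010
Step 3: G0=(0+0>=2)=0 G1=G0|G2=0|1=1 G2=G0|G1=0|0=0 G3=(1+0>=2)=0 -> 0100
Cycle of length 2 starting at step 1 -> no fixed point

Answer: cycle 2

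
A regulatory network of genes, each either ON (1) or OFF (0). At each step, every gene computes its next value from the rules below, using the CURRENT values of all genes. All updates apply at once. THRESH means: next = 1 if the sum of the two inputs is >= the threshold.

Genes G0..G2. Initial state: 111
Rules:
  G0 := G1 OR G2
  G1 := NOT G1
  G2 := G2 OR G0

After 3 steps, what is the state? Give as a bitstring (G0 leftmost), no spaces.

Step 1: G0=G1|G2=1|1=1 G1=NOT G1=NOT 1=0 G2=G2|G0=1|1=1 -> 101
Step 2: G0=G1|G2=0|1=1 G1=NOT G1=NOT 0=1 G2=G2|G0=1|1=1 -> 111
Step 3: G0=G1|G2=1|1=1 G1=NOT G1=NOT 1=0 G2=G2|G0=1|1=1 -> 101

101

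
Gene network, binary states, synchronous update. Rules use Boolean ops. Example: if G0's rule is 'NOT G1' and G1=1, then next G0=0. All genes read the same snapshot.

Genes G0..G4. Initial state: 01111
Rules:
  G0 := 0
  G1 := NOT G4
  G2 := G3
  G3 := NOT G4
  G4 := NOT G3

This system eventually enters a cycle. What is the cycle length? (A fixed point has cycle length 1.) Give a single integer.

Step 0: 01111
Step 1: G0=0(const) G1=NOT G4=NOT 1=0 G2=G3=1 G3=NOT G4=NOT 1=0 G4=NOT G3=NOT 1=0 -> 00100
Step 2: G0=0(const) G1=NOT G4=NOT 0=1 G2=G3=0 G3=NOT G4=NOT 0=1 G4=NOT G3=NOT 0=1 -> 01011
Step 3: G0=0(const) G1=NOT G4=NOT 1=0 G2=G3=1 G3=NOT G4=NOT 1=0 G4=NOT G3=NOT 1=0 -> 00100
State from step 3 equals state from step 1 -> cycle length 2

Answer: 2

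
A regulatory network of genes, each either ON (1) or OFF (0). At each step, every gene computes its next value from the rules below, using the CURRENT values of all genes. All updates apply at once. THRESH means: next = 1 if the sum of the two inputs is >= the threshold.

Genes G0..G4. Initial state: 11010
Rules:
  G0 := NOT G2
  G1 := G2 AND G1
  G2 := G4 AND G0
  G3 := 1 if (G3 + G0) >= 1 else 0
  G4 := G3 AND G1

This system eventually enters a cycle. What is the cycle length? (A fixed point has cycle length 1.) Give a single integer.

Step 0: 11010
Step 1: G0=NOT G2=NOT 0=1 G1=G2&G1=0&1=0 G2=G4&G0=0&1=0 G3=(1+1>=1)=1 G4=G3&G1=1&1=1 -> 10011
Step 2: G0=NOT G2=NOT 0=1 G1=G2&G1=0&0=0 G2=G4&G0=1&1=1 G3=(1+1>=1)=1 G4=G3&G1=1&0=0 -> 10110
Step 3: G0=NOT G2=NOT 1=0 G1=G2&G1=1&0=0 G2=G4&G0=0&1=0 G3=(1+1>=1)=1 G4=G3&G1=1&0=0 -> 00010
Step 4: G0=NOT G2=NOT 0=1 G1=G2&G1=0&0=0 G2=G4&G0=0&0=0 G3=(1+0>=1)=1 G4=G3&G1=1&0=0 -> 10010
Step 5: G0=NOT G2=NOT 0=1 G1=G2&G1=0&0=0 G2=G4&G0=0&1=0 G3=(1+1>=1)=1 G4=G3&G1=1&0=0 -> 10010
State from step 5 equals state from step 4 -> cycle length 1

Answer: 1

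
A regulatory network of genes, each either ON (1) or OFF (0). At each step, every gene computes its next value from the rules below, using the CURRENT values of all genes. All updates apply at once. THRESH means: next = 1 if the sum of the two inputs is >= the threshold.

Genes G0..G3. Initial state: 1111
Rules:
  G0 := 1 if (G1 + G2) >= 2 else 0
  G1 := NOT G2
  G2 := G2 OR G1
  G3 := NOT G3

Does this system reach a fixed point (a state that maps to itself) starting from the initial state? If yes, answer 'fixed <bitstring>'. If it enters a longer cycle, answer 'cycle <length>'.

Answer: cycle 2

Derivation:
Step 0: 1111
Step 1: G0=(1+1>=2)=1 G1=NOT G2=NOT 1=0 G2=G2|G1=1|1=1 G3=NOT G3=NOT 1=0 -> 1010
Step 2: G0=(0+1>=2)=0 G1=NOT G2=NOT 1=0 G2=G2|G1=1|0=1 G3=NOT G3=NOT 0=1 -> 0011
Step 3: G0=(0+1>=2)=0 G1=NOT G2=NOT 1=0 G2=G2|G1=1|0=1 G3=NOT G3=NOT 1=0 -> 0010
Step 4: G0=(0+1>=2)=0 G1=NOT G2=NOT 1=0 G2=G2|G1=1|0=1 G3=NOT G3=NOT 0=1 -> 0011
Cycle of length 2 starting at step 2 -> no fixed point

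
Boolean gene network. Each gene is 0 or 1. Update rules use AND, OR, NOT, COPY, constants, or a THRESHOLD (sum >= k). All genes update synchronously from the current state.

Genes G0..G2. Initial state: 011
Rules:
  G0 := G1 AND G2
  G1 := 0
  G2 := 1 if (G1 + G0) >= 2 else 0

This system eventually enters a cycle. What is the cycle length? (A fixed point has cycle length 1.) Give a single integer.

Step 0: 011
Step 1: G0=G1&G2=1&1=1 G1=0(const) G2=(1+0>=2)=0 -> 100
Step 2: G0=G1&G2=0&0=0 G1=0(const) G2=(0+1>=2)=0 -> 000
Step 3: G0=G1&G2=0&0=0 G1=0(const) G2=(0+0>=2)=0 -> 000
State from step 3 equals state from step 2 -> cycle length 1

Answer: 1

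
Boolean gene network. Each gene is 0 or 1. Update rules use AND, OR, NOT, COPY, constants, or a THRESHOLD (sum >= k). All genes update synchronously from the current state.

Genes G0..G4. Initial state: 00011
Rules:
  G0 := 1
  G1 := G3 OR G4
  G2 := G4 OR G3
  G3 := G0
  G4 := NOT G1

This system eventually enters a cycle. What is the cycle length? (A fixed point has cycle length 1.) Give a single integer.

Step 0: 00011
Step 1: G0=1(const) G1=G3|G4=1|1=1 G2=G4|G3=1|1=1 G3=G0=0 G4=NOT G1=NOT 0=1 -> 11101
Step 2: G0=1(const) G1=G3|G4=0|1=1 G2=G4|G3=1|0=1 G3=G0=1 G4=NOT G1=NOT 1=0 -> 11110
Step 3: G0=1(const) G1=G3|G4=1|0=1 G2=G4|G3=0|1=1 G3=G0=1 G4=NOT G1=NOT 1=0 -> 11110
State from step 3 equals state from step 2 -> cycle length 1

Answer: 1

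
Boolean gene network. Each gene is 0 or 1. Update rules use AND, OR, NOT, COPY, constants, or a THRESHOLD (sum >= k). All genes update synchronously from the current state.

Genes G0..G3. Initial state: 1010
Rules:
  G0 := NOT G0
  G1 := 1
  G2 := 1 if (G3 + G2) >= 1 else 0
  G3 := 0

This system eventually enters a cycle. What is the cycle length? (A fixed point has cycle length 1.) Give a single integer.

Step 0: 1010
Step 1: G0=NOT G0=NOT 1=0 G1=1(const) G2=(0+1>=1)=1 G3=0(const) -> 0110
Step 2: G0=NOT G0=NOT 0=1 G1=1(const) G2=(0+1>=1)=1 G3=0(const) -> 1110
Step 3: G0=NOT G0=NOT 1=0 G1=1(const) G2=(0+1>=1)=1 G3=0(const) -> 0110
State from step 3 equals state from step 1 -> cycle length 2

Answer: 2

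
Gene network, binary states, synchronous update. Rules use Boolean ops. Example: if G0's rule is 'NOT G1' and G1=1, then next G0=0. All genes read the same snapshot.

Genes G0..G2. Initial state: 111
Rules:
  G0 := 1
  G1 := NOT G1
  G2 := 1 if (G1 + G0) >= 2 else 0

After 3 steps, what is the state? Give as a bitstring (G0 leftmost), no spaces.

Step 1: G0=1(const) G1=NOT G1=NOT 1=0 G2=(1+1>=2)=1 -> 101
Step 2: G0=1(const) G1=NOT G1=NOT 0=1 G2=(0+1>=2)=0 -> 110
Step 3: G0=1(const) G1=NOT G1=NOT 1=0 G2=(1+1>=2)=1 -> 101

101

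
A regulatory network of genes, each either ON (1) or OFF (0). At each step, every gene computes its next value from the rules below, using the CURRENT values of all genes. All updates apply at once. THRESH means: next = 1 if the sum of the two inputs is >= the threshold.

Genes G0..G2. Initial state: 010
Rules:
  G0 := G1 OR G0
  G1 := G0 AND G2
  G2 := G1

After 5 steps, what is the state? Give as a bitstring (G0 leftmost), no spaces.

Step 1: G0=G1|G0=1|0=1 G1=G0&G2=0&0=0 G2=G1=1 -> 101
Step 2: G0=G1|G0=0|1=1 G1=G0&G2=1&1=1 G2=G1=0 -> 110
Step 3: G0=G1|G0=1|1=1 G1=G0&G2=1&0=0 G2=G1=1 -> 101
Step 4: G0=G1|G0=0|1=1 G1=G0&G2=1&1=1 G2=G1=0 -> 110
Step 5: G0=G1|G0=1|1=1 G1=G0&G2=1&0=0 G2=G1=1 -> 101

101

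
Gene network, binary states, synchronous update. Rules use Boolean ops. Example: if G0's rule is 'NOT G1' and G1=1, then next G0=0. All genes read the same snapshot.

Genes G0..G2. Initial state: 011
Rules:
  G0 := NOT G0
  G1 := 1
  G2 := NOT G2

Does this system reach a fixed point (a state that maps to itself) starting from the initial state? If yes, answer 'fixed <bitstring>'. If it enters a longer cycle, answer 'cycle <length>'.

Step 0: 011
Step 1: G0=NOT G0=NOT 0=1 G1=1(const) G2=NOT G2=NOT 1=0 -> 110
Step 2: G0=NOT G0=NOT 1=0 G1=1(const) G2=NOT G2=NOT 0=1 -> 011
Cycle of length 2 starting at step 0 -> no fixed point

Answer: cycle 2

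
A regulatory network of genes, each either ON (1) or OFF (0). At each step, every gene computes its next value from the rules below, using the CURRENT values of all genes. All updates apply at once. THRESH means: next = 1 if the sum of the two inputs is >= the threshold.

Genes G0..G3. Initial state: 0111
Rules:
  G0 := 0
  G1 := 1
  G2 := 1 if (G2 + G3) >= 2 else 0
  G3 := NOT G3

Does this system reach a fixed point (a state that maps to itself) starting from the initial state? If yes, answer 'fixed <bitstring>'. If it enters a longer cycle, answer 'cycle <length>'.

Step 0: 0111
Step 1: G0=0(const) G1=1(const) G2=(1+1>=2)=1 G3=NOT G3=NOT 1=0 -> 0110
Step 2: G0=0(const) G1=1(const) G2=(1+0>=2)=0 G3=NOT G3=NOT 0=1 -> 0101
Step 3: G0=0(const) G1=1(const) G2=(0+1>=2)=0 G3=NOT G3=NOT 1=0 -> 0100
Step 4: G0=0(const) G1=1(const) G2=(0+0>=2)=0 G3=NOT G3=NOT 0=1 -> 0101
Cycle of length 2 starting at step 2 -> no fixed point

Answer: cycle 2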